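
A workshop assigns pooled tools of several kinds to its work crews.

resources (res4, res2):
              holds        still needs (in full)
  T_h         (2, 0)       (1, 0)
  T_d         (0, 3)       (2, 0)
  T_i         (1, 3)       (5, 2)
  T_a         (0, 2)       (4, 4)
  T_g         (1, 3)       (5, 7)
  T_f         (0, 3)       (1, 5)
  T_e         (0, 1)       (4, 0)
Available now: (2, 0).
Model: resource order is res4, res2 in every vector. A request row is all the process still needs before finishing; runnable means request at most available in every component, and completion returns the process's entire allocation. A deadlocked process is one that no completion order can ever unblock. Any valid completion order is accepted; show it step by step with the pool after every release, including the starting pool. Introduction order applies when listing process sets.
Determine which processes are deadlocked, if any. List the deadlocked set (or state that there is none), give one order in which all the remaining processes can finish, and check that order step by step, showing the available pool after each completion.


Deadlocked: T_i and T_g.
Key observation: even finishing T_h, T_e, T_d, T_a, T_f leaves just (4, 9) free — too little res4 for any of the remaining processes.
The rest can finish in the order T_h, T_e, T_d, T_a, T_f. Check, step by step:
  pool = (2, 0)
  T_h needs (1, 0) <= (2, 0) -> finishes; pool += (2, 0) = (4, 0)
  T_e needs (4, 0) <= (4, 0) -> finishes; pool += (0, 1) = (4, 1)
  T_d needs (2, 0) <= (4, 1) -> finishes; pool += (0, 3) = (4, 4)
  T_a needs (4, 4) <= (4, 4) -> finishes; pool += (0, 2) = (4, 6)
  T_f needs (1, 5) <= (4, 6) -> finishes; pool += (0, 3) = (4, 9)
None of the blocked processes ever fits:
  T_i still needs (5, 2) but only (4, 9) is free — short on res4
  T_g still needs (5, 7) but only (4, 9) is free — short on res4


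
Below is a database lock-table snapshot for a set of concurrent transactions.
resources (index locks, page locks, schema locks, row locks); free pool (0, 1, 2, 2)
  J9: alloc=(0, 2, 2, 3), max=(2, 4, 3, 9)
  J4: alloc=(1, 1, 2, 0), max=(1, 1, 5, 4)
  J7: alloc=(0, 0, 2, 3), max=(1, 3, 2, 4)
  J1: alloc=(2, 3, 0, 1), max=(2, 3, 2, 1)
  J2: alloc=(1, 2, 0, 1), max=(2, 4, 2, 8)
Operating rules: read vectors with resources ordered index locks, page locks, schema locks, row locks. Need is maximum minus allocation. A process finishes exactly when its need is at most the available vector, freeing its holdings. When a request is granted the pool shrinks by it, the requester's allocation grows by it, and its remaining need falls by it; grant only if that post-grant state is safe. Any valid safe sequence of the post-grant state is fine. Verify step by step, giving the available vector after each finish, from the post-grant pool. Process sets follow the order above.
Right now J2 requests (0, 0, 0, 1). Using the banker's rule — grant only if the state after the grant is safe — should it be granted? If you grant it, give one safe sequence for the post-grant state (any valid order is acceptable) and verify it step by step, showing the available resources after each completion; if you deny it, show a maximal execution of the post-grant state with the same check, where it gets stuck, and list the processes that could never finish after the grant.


DENY: after the grant no complete ordering would exist.
Key observation: the pool after J1, J7, J4 is (3, 5, 6, 5); every surviving request exceeds it in row locks, so progress ends there.
Pretend the grant happened; the run J1, J7, J4 goes as far as possible. Walking it through:
  pool = (0, 1, 2, 1)
  run J1 (needs (0, 0, 2, 0), free (0, 1, 2, 1)); after release of (2, 3, 0, 1) the pool is (2, 4, 2, 2)
  run J7 (needs (1, 3, 0, 1), free (2, 4, 2, 2)); after release of (0, 0, 2, 3) the pool is (2, 4, 4, 5)
  run J4 (needs (0, 0, 3, 4), free (2, 4, 4, 5)); after release of (1, 1, 2, 0) the pool is (3, 5, 6, 5)
  J9 still needs (2, 2, 1, 6) but only (3, 5, 6, 5) is free — short on row locks
  J2 still needs (1, 2, 2, 6) but only (3, 5, 6, 5) is free — short on row locks
Had the request been granted, J9 and J2 could never finish.


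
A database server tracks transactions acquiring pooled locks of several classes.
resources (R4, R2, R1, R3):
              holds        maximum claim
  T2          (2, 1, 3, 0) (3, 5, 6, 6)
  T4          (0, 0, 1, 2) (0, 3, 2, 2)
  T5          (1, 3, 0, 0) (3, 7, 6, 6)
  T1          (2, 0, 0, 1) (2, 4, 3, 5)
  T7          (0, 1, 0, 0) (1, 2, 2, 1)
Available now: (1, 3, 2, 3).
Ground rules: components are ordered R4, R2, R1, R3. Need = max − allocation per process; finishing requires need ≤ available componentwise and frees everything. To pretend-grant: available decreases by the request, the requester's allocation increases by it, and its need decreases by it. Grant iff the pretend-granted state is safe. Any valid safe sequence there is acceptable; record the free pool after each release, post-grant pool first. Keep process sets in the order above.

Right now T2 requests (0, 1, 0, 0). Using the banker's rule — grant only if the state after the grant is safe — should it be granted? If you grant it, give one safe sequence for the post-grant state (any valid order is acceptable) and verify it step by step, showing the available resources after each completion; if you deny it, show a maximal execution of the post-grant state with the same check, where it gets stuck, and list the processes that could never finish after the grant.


DENY: after the grant no complete ordering would exist.
Key observation: after T7, T4 the pool peaks at (1, 3, 3, 5), and each blocked process is short somewhere: T2 on R3; T5 on R4, R2, R1, R3; T1 on R2.
Pretend the grant happened; the run T7, T4 goes as far as possible. Step-by-step check:
  pool = (1, 2, 2, 3)
  T7 needs (1, 1, 2, 1) <= (1, 2, 2, 3) -> finishes; pool += (0, 1, 0, 0) = (1, 3, 2, 3)
  T4 needs (0, 3, 1, 0) <= (1, 3, 2, 3) -> finishes; pool += (0, 0, 1, 2) = (1, 3, 3, 5)
  blocked: T2 wants (1, 3, 3, 6), pool (1, 3, 3, 5) — not enough R3
  blocked: T5 wants (2, 4, 6, 6), pool (1, 3, 3, 5) — not enough R4, R2, R1 and R3
  blocked: T1 wants (0, 4, 3, 4), pool (1, 3, 3, 5) — not enough R2
Post-grant, the permanently blocked set is T2, T5 and T1.


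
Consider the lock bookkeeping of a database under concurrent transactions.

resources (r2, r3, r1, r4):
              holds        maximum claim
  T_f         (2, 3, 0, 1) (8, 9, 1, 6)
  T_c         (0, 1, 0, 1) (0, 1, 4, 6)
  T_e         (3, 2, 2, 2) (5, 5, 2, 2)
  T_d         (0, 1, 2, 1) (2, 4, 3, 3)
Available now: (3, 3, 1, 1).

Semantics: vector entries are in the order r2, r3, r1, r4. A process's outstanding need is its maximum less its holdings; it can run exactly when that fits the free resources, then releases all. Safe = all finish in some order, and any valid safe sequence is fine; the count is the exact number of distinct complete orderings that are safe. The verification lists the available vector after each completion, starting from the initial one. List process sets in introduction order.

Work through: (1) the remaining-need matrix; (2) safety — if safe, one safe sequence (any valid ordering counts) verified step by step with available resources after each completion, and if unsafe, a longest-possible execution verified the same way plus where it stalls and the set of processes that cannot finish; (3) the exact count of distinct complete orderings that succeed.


(1) Outstanding need per process (order r2, r3, r1, r4):
  T_f: (6, 6, 1, 5)
  T_c: (0, 0, 4, 5)
  T_e: (2, 3, 0, 0)
  T_d: (2, 3, 1, 2)
(2) The state is UNSAFE.
Key observation: the wall is r4: completing T_e, T_d brings the pool only to (6, 6, 5, 4), and all the rest need more.
The run T_e, T_d cannot be extended any further. Verifying each step:
  pool = (3, 3, 1, 1)
  run T_e (needs (2, 3, 0, 0), free (3, 3, 1, 1)); after release of (3, 2, 2, 2) the pool is (6, 5, 3, 3)
  run T_d (needs (2, 3, 1, 2), free (6, 5, 3, 3)); after release of (0, 1, 2, 1) the pool is (6, 6, 5, 4)
  blocked: T_f wants (6, 6, 1, 5), pool (6, 6, 5, 4) — not enough r4
  blocked: T_c wants (0, 0, 4, 5), pool (6, 6, 5, 4) — not enough r4
Never able to finish: T_f and T_c.
(3) The exact count: 0 of the possible complete orderings are safe sequences.


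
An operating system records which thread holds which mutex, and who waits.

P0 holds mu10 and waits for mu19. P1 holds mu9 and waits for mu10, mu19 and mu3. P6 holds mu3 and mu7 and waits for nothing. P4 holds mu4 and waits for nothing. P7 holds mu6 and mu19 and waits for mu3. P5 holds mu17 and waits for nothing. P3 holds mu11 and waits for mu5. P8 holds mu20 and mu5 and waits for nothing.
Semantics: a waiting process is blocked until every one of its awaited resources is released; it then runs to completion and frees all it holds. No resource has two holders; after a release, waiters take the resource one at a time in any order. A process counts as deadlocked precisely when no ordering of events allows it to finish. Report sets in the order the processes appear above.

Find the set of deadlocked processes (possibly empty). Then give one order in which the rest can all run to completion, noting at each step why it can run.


Nothing here is deadlocked.
Key observation: the wait graph is acyclic; completion cascades from the unblocked processes through everyone else.
One completion order for the rest: P6, P4, P5, P7, P8, P3, P0, P1.
Verifying each step:
  P6: no waits; runs immediately, freeing mu3 and mu7
  P4: no waits; runs immediately, freeing mu4
  P5: no waits; runs immediately, freeing mu17
  run P7 (all its waits — mu3 — are resolved); releases mu6 and mu19
  P8: no waits; runs immediately, freeing mu20 and mu5
  run P3 (all its waits — mu5 — are resolved); releases mu11
  run P0 (all its waits — mu19 — are resolved); releases mu10
  run P1 (all its waits — mu10, mu19 and mu3 — are resolved); releases mu9


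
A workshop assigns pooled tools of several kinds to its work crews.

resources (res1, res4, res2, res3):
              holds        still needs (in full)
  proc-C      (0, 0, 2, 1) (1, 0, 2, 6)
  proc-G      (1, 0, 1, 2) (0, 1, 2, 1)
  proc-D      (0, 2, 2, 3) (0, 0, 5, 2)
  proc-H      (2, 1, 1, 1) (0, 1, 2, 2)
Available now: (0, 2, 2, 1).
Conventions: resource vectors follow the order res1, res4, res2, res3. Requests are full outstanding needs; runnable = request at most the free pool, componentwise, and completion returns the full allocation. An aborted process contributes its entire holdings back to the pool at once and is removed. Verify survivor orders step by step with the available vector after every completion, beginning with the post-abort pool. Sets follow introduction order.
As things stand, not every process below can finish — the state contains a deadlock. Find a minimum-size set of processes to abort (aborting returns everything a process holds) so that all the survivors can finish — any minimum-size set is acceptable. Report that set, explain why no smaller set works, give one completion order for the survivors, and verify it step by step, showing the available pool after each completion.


Minimum abort set: proc-C.
Key observation: proc-D was stuck for good until proc-C gave back (0, 0, 2, 1); in the order shown it finishes at step 2.
No smaller set exists: with zero aborts the deadlock remains.
One survivor order: proc-G, proc-D, proc-H. Check, step by step (post-abort pool first):
  pool = (0, 2, 4, 2)
  proc-G: need (0, 1, 2, 1) fits (0, 2, 4, 2); releases (1, 0, 1, 2), pool now (1, 2, 5, 4)
  proc-D: need (0, 0, 5, 2) fits (1, 2, 5, 4); releases (0, 2, 2, 3), pool now (1, 4, 7, 7)
  proc-H: need (0, 1, 2, 2) fits (1, 4, 7, 7); releases (2, 1, 1, 1), pool now (3, 5, 8, 8)


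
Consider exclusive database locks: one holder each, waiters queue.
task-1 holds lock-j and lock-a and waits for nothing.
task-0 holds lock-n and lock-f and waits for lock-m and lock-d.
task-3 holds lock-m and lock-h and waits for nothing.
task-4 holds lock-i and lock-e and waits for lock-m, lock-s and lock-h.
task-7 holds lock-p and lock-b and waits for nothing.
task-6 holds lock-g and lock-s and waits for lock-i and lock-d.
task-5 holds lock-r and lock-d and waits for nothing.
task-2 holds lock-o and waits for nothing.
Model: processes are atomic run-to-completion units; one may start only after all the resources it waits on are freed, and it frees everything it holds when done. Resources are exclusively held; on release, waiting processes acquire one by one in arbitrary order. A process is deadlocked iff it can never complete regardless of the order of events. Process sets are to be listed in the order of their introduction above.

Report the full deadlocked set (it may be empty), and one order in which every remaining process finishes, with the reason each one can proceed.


Deadlocked: task-4 and task-6.
Key observation: along task-4 -> task-6 -> task-4, each member waits on what the next one holds — a deadlock; no other process is dragged down with it.
One completion order for the rest: task-3, task-2, task-5, task-1, task-0, task-7.
Step-by-step check:
  run task-3 (it waits on nothing); releases lock-m and lock-h
  run task-2 (it waits on nothing); releases lock-o
  run task-5 (it waits on nothing); releases lock-r and lock-d
  run task-1 (it waits on nothing); releases lock-j and lock-a
  task-0: everything it awaited (lock-m and lock-d) is free; runs, freeing lock-n and lock-f
  run task-7 (it waits on nothing); releases lock-p and lock-b


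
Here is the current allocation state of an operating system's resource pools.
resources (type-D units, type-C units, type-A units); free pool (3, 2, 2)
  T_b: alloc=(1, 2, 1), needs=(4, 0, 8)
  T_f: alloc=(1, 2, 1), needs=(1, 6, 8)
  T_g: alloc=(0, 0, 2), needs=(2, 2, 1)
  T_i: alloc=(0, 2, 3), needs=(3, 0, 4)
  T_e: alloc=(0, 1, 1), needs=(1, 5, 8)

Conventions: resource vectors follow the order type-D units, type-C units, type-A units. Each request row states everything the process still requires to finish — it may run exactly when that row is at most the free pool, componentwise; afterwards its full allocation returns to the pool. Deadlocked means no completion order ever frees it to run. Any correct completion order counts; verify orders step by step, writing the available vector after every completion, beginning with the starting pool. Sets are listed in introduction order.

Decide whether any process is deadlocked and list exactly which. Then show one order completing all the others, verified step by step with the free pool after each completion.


Deadlocked: T_b, T_f and T_e.
Key observation: no order helps: past T_g, T_i, the free pool tops out at (3, 4, 7), below what each blocked process needs in type-A units.
A valid finishing order for the others: T_g, T_i. Verifying each step:
  pool = (3, 2, 2)
  T_g needs (2, 2, 1) <= (3, 2, 2) -> finishes; pool += (0, 0, 2) = (3, 2, 4)
  T_i needs (3, 0, 4) <= (3, 2, 4) -> finishes; pool += (0, 2, 3) = (3, 4, 7)
None of the blocked processes ever fits:
  T_b cannot run: need (4, 0, 8) vs free (3, 4, 7) (insufficient type-D units and type-A units)
  T_f cannot run: need (1, 6, 8) vs free (3, 4, 7) (insufficient type-C units and type-A units)
  T_e cannot run: need (1, 5, 8) vs free (3, 4, 7) (insufficient type-C units and type-A units)


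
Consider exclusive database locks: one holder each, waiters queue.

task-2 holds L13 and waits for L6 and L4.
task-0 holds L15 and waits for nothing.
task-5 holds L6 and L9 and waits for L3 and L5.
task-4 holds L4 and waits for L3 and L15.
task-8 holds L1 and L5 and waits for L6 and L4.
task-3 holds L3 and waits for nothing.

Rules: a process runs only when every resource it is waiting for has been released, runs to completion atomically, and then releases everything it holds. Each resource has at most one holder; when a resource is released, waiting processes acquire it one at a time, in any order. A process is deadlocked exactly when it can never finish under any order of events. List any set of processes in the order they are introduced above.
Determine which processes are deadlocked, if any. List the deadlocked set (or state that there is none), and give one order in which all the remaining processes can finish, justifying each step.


Deadlocked set: task-2, task-5 and task-8.
Key observation: the loop task-5 -> task-8 -> task-5 blocks itself forever; task-2 waits into the deadlock from upstream.
The rest can finish in the order task-3, task-0, task-4.
Step-by-step check:
  task-3: no waits; runs immediately, freeing L3
  task-0: no waits; runs immediately, freeing L15
  run task-4 (all its waits — L3 and L15 — are resolved); releases L4


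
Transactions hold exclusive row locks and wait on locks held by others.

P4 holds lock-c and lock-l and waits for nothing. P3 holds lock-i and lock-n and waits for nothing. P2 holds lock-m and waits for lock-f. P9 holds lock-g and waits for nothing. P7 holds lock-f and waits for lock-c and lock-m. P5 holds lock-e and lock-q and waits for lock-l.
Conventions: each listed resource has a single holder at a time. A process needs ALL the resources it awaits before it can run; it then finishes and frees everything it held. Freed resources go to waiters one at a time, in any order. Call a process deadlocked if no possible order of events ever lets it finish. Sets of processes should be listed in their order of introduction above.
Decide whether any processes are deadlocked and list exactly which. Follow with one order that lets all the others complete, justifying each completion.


The deadlocked set is P2 and P7.
Key observation: along P2 -> P7 -> P2, each member waits on what the next one holds — a deadlock; no other process is dragged down with it.
The rest can finish in the order P4, P3, P9, P5.
Verifying each step:
  P4 waits on nothing -> runs at once and releases lock-c and lock-l
  P3 waits on nothing -> runs at once and releases lock-i and lock-n
  P9 waits on nothing -> runs at once and releases lock-g
  run P5 (all its waits — lock-l — are resolved); releases lock-e and lock-q


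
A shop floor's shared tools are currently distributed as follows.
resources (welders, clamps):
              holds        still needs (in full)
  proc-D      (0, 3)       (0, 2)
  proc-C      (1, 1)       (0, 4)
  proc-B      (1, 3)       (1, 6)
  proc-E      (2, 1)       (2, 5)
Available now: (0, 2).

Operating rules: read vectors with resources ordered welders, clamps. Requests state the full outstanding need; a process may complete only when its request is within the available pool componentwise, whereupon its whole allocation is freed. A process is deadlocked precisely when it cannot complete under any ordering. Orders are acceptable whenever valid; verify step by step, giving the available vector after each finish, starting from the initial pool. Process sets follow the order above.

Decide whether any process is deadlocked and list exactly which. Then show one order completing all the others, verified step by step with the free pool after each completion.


The deadlocked set is empty.
Key observation: proc-D fits the free pool immediately, and its release cascades until everyone finishes.
The rest can finish in the order proc-D, proc-C, proc-B, proc-E. Check, step by step:
  pool = (0, 2)
  proc-D: need (0, 2) fits (0, 2); releases (0, 3), pool now (0, 5)
  proc-C: need (0, 4) fits (0, 5); releases (1, 1), pool now (1, 6)
  proc-B: need (1, 6) fits (1, 6); releases (1, 3), pool now (2, 9)
  proc-E: need (2, 5) fits (2, 9); releases (2, 1), pool now (4, 10)


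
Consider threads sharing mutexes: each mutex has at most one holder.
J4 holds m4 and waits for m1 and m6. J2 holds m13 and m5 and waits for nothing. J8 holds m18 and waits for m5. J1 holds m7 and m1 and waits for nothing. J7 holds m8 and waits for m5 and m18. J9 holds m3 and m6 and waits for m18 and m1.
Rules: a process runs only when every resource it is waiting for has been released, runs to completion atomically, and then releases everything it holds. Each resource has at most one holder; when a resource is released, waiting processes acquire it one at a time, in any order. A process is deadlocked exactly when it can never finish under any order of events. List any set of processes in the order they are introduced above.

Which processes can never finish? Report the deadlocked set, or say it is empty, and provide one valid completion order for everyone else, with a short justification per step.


The deadlocked set is empty.
Key observation: all waits point, directly or indirectly, at processes that can finish, so nothing is permanently blocked.
A valid finishing order for the others: J2, J8, J1, J9, J4, J7.
Check, step by step:
  run J2 (it waits on nothing); releases m13 and m5
  J8 waits on m5 — all released -> runs and releases m18
  run J1 (it waits on nothing); releases m7 and m1
  J9 waits on m18 and m1 — all released -> runs and releases m3 and m6
  J4 waits on m1 and m6 — all released -> runs and releases m4
  J7 waits on m5 and m18 — all released -> runs and releases m8


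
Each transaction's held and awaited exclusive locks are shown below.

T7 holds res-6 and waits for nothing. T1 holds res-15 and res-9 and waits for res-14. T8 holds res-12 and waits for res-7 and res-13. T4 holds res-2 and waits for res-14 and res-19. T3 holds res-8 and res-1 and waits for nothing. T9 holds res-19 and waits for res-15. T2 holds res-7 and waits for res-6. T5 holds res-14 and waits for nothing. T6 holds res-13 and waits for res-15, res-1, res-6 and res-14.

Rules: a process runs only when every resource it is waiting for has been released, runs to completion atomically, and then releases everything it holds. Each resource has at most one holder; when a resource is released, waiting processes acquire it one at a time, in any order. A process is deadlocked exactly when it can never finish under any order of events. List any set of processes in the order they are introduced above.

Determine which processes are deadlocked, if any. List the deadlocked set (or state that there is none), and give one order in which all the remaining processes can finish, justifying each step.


Nothing here is deadlocked.
Key observation: although several processes wait, no cycle exists — each chain bottoms out at a free runner.
A valid finishing order for the others: T5, T3, T7, T1, T2, T6, T9, T8, T4.
Walking it through:
  run T5 (it waits on nothing); releases res-14
  run T3 (it waits on nothing); releases res-8 and res-1
  run T7 (it waits on nothing); releases res-6
  T1 waits on res-14 — all released -> runs and releases res-15 and res-9
  T2 waits on res-6 — all released -> runs and releases res-7
  T6 waits on res-15, res-1, res-6 and res-14 — all released -> runs and releases res-13
  T9 waits on res-15 — all released -> runs and releases res-19
  T8 waits on res-7 and res-13 — all released -> runs and releases res-12
  T4 waits on res-14 and res-19 — all released -> runs and releases res-2


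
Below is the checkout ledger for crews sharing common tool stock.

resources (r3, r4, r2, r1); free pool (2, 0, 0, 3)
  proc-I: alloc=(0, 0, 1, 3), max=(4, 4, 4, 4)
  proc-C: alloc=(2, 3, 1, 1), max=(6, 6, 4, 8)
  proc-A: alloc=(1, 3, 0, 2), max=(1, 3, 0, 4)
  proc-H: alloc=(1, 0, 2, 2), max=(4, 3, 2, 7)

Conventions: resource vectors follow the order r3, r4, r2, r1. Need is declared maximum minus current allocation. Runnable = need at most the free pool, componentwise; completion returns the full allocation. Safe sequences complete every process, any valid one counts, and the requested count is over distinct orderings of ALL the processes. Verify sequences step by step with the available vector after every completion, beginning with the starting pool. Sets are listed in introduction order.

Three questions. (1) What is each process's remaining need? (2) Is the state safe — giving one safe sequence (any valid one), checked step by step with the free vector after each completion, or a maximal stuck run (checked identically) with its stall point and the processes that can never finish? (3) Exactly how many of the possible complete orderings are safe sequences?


(1) Need matrix, components ordered r3, r4, r2, r1:
  proc-I: (4, 4, 3, 1)
  proc-C: (4, 3, 3, 7)
  proc-A: (0, 0, 0, 2)
  proc-H: (3, 3, 0, 5)
(2) UNSAFE.
Key observation: even finishing proc-A, proc-H leaves just (4, 3, 2, 7) free — too little r2 for any of the remaining processes.
A maximal execution: proc-A, proc-H — then nothing else fits. Check, step by step:
  pool = (2, 0, 0, 3)
  proc-A: need (0, 0, 0, 2) fits (2, 0, 0, 3); releases (1, 3, 0, 2), pool now (3, 3, 0, 5)
  proc-H: need (3, 3, 0, 5) fits (3, 3, 0, 5); releases (1, 0, 2, 2), pool now (4, 3, 2, 7)
  blocked: proc-I wants (4, 4, 3, 1), pool (4, 3, 2, 7) — not enough r4 and r2
  blocked: proc-C wants (4, 3, 3, 7), pool (4, 3, 2, 7) — not enough r2
Never able to finish: proc-I and proc-C.
(3) Precisely 0 of the possible complete orderings are safe sequences.


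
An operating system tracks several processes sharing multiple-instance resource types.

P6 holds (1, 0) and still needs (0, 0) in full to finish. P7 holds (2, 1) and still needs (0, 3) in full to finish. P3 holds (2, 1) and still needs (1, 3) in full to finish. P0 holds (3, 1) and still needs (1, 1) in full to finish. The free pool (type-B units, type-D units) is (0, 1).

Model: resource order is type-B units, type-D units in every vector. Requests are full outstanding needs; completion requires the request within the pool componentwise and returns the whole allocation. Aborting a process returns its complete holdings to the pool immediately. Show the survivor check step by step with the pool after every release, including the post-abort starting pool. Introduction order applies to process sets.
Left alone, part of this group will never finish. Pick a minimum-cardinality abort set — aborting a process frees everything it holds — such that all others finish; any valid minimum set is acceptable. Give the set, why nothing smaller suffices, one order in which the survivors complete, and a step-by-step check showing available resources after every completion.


Minimum abort set: P7.
Key observation: P3 had no path to completion before; after the abort of P7 ((2, 1) returned), step 3 is where it fits.
Minimality: the empty abort set fails — the state is deadlocked as it stands.
One survivor order: P0, P6, P3. Step-by-step check (post-abort pool first):
  pool = (2, 2)
  P0 needs (1, 1) <= (2, 2) -> finishes; pool += (3, 1) = (5, 3)
  P6 needs (0, 0) <= (5, 3) -> finishes; pool += (1, 0) = (6, 3)
  P3 needs (1, 3) <= (6, 3) -> finishes; pool += (2, 1) = (8, 4)


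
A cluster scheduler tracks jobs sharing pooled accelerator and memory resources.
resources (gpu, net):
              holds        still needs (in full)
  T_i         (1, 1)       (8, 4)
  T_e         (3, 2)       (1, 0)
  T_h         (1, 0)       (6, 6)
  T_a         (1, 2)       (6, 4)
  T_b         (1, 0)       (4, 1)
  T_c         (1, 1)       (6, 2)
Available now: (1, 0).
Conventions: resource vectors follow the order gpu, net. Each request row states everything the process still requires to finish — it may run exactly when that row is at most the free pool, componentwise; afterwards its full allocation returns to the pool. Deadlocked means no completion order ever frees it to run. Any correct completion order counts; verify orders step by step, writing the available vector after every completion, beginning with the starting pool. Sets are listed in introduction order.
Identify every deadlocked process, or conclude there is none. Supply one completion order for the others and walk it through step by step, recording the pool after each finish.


Deadlocked: T_i, T_h, T_a and T_c.
Key observation: the pool after T_e, T_b is (5, 2); every surviving request exceeds it in gpu, so progress ends there.
A valid finishing order for the others: T_e, T_b. Step-by-step check:
  pool = (1, 0)
  T_e: need (1, 0) fits (1, 0); releases (3, 2), pool now (4, 2)
  T_b: need (4, 1) fits (4, 2); releases (1, 0), pool now (5, 2)
The stuck group stays short no matter what:
  T_i still needs (8, 4) but only (5, 2) is free — short on gpu and net
  T_h still needs (6, 6) but only (5, 2) is free — short on gpu and net
  T_a still needs (6, 4) but only (5, 2) is free — short on gpu and net
  T_c still needs (6, 2) but only (5, 2) is free — short on gpu


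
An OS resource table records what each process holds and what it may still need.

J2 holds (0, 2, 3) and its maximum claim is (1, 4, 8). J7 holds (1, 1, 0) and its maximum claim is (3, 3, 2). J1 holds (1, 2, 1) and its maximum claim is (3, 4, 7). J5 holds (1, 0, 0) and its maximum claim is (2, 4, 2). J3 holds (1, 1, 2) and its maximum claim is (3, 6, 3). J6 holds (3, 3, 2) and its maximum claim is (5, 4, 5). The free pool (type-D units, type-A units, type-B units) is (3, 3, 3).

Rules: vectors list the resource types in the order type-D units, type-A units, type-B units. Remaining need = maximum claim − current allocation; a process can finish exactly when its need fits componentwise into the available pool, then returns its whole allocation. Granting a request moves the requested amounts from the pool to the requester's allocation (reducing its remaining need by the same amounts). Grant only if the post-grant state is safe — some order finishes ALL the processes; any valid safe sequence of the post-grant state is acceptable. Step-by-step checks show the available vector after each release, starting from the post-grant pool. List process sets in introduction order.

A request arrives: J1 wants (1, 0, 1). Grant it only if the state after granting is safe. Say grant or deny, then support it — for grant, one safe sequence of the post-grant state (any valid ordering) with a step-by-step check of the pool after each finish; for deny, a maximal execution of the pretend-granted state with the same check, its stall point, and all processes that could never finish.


DENY: after the grant no complete ordering would exist.
Key observation: after J7, J5 the pool peaks at (4, 4, 2), and each blocked process is short somewhere: J2 on type-B units; J1 on type-B units; J3 on type-A units; J6 on type-B units.
After a pretend grant, a maximal execution: J7, J5 — then nothing else fits. Walking it through:
  pool = (2, 3, 2)
  run J7 (needs (2, 2, 2), free (2, 3, 2)); after release of (1, 1, 0) the pool is (3, 4, 2)
  run J5 (needs (1, 4, 2), free (3, 4, 2)); after release of (1, 0, 0) the pool is (4, 4, 2)
  J2 still needs (1, 2, 5) but only (4, 4, 2) is free — short on type-B units
  J1 still needs (1, 2, 5) but only (4, 4, 2) is free — short on type-B units
  J3 still needs (2, 5, 1) but only (4, 4, 2) is free — short on type-A units
  J6 still needs (2, 1, 3) but only (4, 4, 2) is free — short on type-B units
Processes that could never finish after the grant: J2, J1, J3 and J6.


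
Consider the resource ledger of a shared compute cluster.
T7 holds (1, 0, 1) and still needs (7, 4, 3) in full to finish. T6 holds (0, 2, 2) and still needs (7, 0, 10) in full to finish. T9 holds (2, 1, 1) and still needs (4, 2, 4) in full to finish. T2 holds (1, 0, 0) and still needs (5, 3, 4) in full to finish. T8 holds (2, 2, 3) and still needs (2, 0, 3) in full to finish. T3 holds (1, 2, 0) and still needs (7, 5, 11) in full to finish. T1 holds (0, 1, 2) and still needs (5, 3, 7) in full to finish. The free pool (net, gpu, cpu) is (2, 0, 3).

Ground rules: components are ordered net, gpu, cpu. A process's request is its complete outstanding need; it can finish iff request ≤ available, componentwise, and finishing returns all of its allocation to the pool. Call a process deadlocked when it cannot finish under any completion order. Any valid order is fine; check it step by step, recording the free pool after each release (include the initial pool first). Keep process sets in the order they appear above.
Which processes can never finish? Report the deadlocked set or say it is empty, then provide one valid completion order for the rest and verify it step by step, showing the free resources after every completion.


The deadlocked set is empty.
Key observation: T8 fits the free pool immediately, and its release cascades until everyone finishes.
The rest can finish in the order T8, T9, T2, T1, T7, T6, T3. Verifying each step:
  pool = (2, 0, 3)
  T8 needs (2, 0, 3) <= (2, 0, 3) -> finishes; pool += (2, 2, 3) = (4, 2, 6)
  T9 needs (4, 2, 4) <= (4, 2, 6) -> finishes; pool += (2, 1, 1) = (6, 3, 7)
  T2 needs (5, 3, 4) <= (6, 3, 7) -> finishes; pool += (1, 0, 0) = (7, 3, 7)
  T1 needs (5, 3, 7) <= (7, 3, 7) -> finishes; pool += (0, 1, 2) = (7, 4, 9)
  T7 needs (7, 4, 3) <= (7, 4, 9) -> finishes; pool += (1, 0, 1) = (8, 4, 10)
  T6 needs (7, 0, 10) <= (8, 4, 10) -> finishes; pool += (0, 2, 2) = (8, 6, 12)
  T3 needs (7, 5, 11) <= (8, 6, 12) -> finishes; pool += (1, 2, 0) = (9, 8, 12)


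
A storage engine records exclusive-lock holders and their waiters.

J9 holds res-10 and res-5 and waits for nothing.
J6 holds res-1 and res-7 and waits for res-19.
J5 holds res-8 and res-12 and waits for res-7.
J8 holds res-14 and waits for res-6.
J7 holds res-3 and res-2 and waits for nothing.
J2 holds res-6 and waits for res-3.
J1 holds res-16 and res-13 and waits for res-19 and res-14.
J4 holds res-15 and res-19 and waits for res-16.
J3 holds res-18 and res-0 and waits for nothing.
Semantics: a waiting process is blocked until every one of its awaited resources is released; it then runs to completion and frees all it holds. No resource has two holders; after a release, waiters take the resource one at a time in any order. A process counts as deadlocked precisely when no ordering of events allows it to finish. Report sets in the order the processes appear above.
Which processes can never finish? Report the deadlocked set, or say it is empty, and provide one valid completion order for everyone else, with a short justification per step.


Deadlocked set: J6, J5, J1 and J4.
Key observation: the cycle J4 -> J1 -> J4 can never break — each member waits on the next; J6 and J5 wait into the deadlock from upstream.
One completion order for the rest: J9, J7, J3, J2, J8.
Verifying each step:
  run J9 (it waits on nothing); releases res-10 and res-5
  run J7 (it waits on nothing); releases res-3 and res-2
  run J3 (it waits on nothing); releases res-18 and res-0
  run J2 (all its waits — res-3 — are resolved); releases res-6
  run J8 (all its waits — res-6 — are resolved); releases res-14


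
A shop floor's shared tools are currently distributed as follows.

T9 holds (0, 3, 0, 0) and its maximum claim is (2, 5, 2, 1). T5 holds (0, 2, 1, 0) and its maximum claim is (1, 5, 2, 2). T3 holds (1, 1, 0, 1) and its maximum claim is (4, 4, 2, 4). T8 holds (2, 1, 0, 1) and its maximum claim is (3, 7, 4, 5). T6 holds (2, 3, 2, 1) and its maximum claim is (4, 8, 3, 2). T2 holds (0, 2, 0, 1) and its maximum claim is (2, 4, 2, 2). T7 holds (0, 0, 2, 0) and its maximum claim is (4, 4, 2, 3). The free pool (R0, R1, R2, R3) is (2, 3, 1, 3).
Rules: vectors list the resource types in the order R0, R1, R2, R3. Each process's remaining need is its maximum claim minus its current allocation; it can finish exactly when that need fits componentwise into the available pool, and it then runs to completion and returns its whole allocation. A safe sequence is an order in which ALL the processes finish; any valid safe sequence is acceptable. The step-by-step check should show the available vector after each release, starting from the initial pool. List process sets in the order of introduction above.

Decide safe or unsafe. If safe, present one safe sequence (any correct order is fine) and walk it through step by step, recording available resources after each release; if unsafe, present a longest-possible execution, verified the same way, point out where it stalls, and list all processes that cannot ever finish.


SAFE. One safe sequence: T5, T6, T8, T2, T9, T7, T3.
Key observation: the order's first zero-slack moment is T5 ((1, 3, 1, 2) needed, (2, 3, 1, 3) free — a requested resource with nothing to spare).
Check, step by step:
  pool = (2, 3, 1, 3)
  T5: need (1, 3, 1, 2) fits (2, 3, 1, 3); releases (0, 2, 1, 0), pool now (2, 5, 2, 3)
  T6: need (2, 5, 1, 1) fits (2, 5, 2, 3); releases (2, 3, 2, 1), pool now (4, 8, 4, 4)
  T8: need (1, 6, 4, 4) fits (4, 8, 4, 4); releases (2, 1, 0, 1), pool now (6, 9, 4, 5)
  T2: need (2, 2, 2, 1) fits (6, 9, 4, 5); releases (0, 2, 0, 1), pool now (6, 11, 4, 6)
  T9: need (2, 2, 2, 1) fits (6, 11, 4, 6); releases (0, 3, 0, 0), pool now (6, 14, 4, 6)
  T7: need (4, 4, 0, 3) fits (6, 14, 4, 6); releases (0, 0, 2, 0), pool now (6, 14, 6, 6)
  T3: need (3, 3, 2, 3) fits (6, 14, 6, 6); releases (1, 1, 0, 1), pool now (7, 15, 6, 7)


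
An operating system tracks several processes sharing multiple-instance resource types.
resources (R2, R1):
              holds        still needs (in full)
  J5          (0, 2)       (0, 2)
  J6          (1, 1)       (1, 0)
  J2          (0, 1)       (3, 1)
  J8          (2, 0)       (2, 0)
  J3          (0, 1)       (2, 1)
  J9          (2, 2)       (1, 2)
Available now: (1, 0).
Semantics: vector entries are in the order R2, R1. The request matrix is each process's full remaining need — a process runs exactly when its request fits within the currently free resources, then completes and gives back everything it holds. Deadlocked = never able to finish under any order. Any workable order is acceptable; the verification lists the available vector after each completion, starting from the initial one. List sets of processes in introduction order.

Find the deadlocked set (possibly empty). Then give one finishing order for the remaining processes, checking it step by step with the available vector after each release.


No process is deadlocked.
Key observation: the pool covers J6 at once, and every later process fits after earlier releases.
A valid finishing order for the others: J6, J8, J2, J5, J9, J3. Step-by-step check:
  pool = (1, 0)
  run J6 (needs (1, 0), free (1, 0)); after release of (1, 1) the pool is (2, 1)
  run J8 (needs (2, 0), free (2, 1)); after release of (2, 0) the pool is (4, 1)
  run J2 (needs (3, 1), free (4, 1)); after release of (0, 1) the pool is (4, 2)
  run J5 (needs (0, 2), free (4, 2)); after release of (0, 2) the pool is (4, 4)
  run J9 (needs (1, 2), free (4, 4)); after release of (2, 2) the pool is (6, 6)
  run J3 (needs (2, 1), free (6, 6)); after release of (0, 1) the pool is (6, 7)


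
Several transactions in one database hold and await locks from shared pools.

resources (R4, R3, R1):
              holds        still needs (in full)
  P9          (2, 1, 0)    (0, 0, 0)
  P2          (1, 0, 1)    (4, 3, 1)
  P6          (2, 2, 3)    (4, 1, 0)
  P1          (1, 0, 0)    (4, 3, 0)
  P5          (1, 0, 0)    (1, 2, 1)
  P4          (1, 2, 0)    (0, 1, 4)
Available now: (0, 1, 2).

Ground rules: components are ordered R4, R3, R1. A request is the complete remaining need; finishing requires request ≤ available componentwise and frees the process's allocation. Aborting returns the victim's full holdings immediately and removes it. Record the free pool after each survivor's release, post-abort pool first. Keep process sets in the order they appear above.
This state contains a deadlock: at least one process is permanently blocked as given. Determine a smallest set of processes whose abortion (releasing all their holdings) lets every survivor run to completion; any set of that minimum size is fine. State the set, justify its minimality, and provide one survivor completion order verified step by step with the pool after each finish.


Abort P6.
Key observation: no ordering could ever have run P1 before the abort of P6; with (2, 2, 3) back in the pool it fits at step 3.
No smaller set exists: with zero aborts the deadlock remains.
The survivors complete as P9, P5, P1, P4, P2. Verifying each step (starting from the post-abort pool):
  pool = (2, 3, 5)
  run P9 (needs (0, 0, 0), free (2, 3, 5)); after release of (2, 1, 0) the pool is (4, 4, 5)
  run P5 (needs (1, 2, 1), free (4, 4, 5)); after release of (1, 0, 0) the pool is (5, 4, 5)
  run P1 (needs (4, 3, 0), free (5, 4, 5)); after release of (1, 0, 0) the pool is (6, 4, 5)
  run P4 (needs (0, 1, 4), free (6, 4, 5)); after release of (1, 2, 0) the pool is (7, 6, 5)
  run P2 (needs (4, 3, 1), free (7, 6, 5)); after release of (1, 0, 1) the pool is (8, 6, 6)
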